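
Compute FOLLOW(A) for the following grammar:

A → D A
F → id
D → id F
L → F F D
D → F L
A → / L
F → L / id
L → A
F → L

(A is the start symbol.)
{ $, '/', 'id' }

A is the start symbol, so $ ∈ FOLLOW(A).
In A → D A: A is at the end; this adds FOLLOW(A) to itself — nothing new
In L → A: A is at the end, add FOLLOW(L)

The FOLLOW sets referred to above (computed the same way, to a fixed point):
  FOLLOW(L) = { $, '/', 'id' }

Taking the union: FOLLOW(A) = { $, '/', 'id' }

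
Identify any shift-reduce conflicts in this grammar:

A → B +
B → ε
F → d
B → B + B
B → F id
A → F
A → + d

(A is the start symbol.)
Yes — I0: [B → .] vs [A → . + d]; I4: [A → F .] vs [B → F . id]; I7: [A → B + .] vs [F → . d]; I8: [B → B + B .] vs [B → B . + B]; I10: [B → .] vs [F → . d]

A shift-reduce conflict occurs when an LR(0) state has both:
  - a complete (reduce) item [A → α .] (dot at the end), and
  - a shift item [B → β . c γ] (dot before a terminal).

Augment with A' → A and build the canonical LR(0) collection (I0 = CLOSURE({[A' → . A]}), then GOTO on every symbol after a dot until no new states appear). It has 12 states:
  I0: { [A → . + d], [A → . B +], [A → . F], [A' → . A], [B → . B + B], [B → . F id], [B → .], [F → . d] }  — shift, reduce
  I1: { [A → + . d] }  — shift
  I2: { [A' → A .] }  — accept
  I3: { [A → B . +], [B → B . + B] }  — shift
  I4: { [A → F .], [B → F . id] }  — shift, reduce
  I5: { [F → d .] }  — reduce
  I6: { [B → F id .] }  — reduce
  I7: { [A → B + .], [B → . B + B], [B → . F id], [B → .], [B → B + . B], [F → . d] }  — shift, 2 reduces
  I8: { [B → B + B .], [B → B . + B] }  — shift, reduce
  I9: { [B → F . id] }  — shift
  I10: { [B → . B + B], [B → . F id], [B → .], [B → B + . B], [F → . d] }  — shift, reduce
  I11: { [A → + d .] }  — reduce

I0 contains reduce item [B → .] and shift items [A → . + d], [F → . d] — shift-reduce conflict.
I4 contains reduce item [A → F .] and shift item [B → F . id] — shift-reduce conflict.
I7 contains reduce items [A → B + .], [B → .] and shift item [F → . d] — shift-reduce conflict.
I8 contains reduce item [B → B + B .] and shift item [B → B . + B] — shift-reduce conflict.
I10 contains reduce item [B → .] and shift item [F → . d] — shift-reduce conflict.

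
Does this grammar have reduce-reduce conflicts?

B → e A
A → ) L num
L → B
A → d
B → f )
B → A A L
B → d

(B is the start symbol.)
A reduce-reduce conflict occurs when an LR(0) state has two complete items [A → α .] and [B → β .] — both call for a reduction, and with no lookahead the parser cannot choose between them.

Augment with B' → B and build the canonical LR(0) collection (I0 = CLOSURE({[B' → . B]}), then GOTO on every symbol after a dot until no new states appear). It has 15 states:
  I0: { [A → . ) L num], [A → . d], [B → . A A L], [B → . d], [B → . e A], [B → . f )], [B' → . B] }  — shift
  I1: { [A → ) . L num], [A → . ) L num], [A → . d], [B → . A A L], [B → . d], [B → . e A], [B → . f )], [L → . B] }  — shift
  I2: { [A → . ) L num], [A → . d], [B → A . A L] }  — shift
  I3: { [B' → B .] }  — accept
  I4: { [A → d .], [B → d .] }  — 2 reduces
  I5: { [A → . ) L num], [A → . d], [B → e . A] }  — shift
  I6: { [B → f . )] }  — shift
  I7: { [B → f ) .] }  — reduce
  I8: { [B → e A .] }  — reduce
  I9: { [A → d .] }  — reduce
  I10: { [A → . ) L num], [A → . d], [B → . A A L], [B → . d], [B → . e A], [B → . f )], [B → A A . L], [L → . B] }  — shift
  I11: { [L → B .] }  — reduce
  I12: { [B → A A L .] }  — reduce
  I13: { [A → ) L . num] }  — shift
  I14: { [A → ) L num .] }  — reduce

I4 contains complete items [A → d .], [B → d .] — reduce-reduce conflict.

Answer: Yes — I4: [A → d .] vs [B → d .]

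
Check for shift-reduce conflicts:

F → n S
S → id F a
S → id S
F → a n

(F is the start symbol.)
No shift-reduce conflicts

A shift-reduce conflict occurs when an LR(0) state has both:
  - a complete (reduce) item [A → α .] (dot at the end), and
  - a shift item [B → β . c γ] (dot before a terminal).

Augment with F' → F and build the canonical LR(0) collection (I0 = CLOSURE({[F' → . F]}), then GOTO on every symbol after a dot until no new states appear). It has 10 states:
  I0: { [F → . a n], [F → . n S], [F' → . F] }  — shift
  I1: { [F' → F .] }  — accept
  I2: { [F → a . n] }  — shift
  I3: { [F → n . S], [S → . id F a], [S → . id S] }  — shift
  I4: { [F → n S .] }  — reduce
  I5: { [F → . a n], [F → . n S], [S → . id F a], [S → . id S], [S → id . F a], [S → id . S] }  — shift
  I6: { [S → id F . a] }  — shift
  I7: { [S → id S .] }  — reduce
  I8: { [S → id F a .] }  — reduce
  I9: { [F → a n .] }  — reduce

No state contains both a complete item and a shift item.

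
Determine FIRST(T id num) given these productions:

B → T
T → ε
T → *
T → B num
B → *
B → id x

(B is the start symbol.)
{ '*', 'id', 'num' }

FIRST sets of the non-terminals involved (from the grammar, by fixed-point iteration):
  FIRST(T) = { '*', 'id', 'num', ε }

To compute FIRST(T id num), process the symbols left to right:
Symbol T is a non-terminal. Add FIRST(T) \ {ε} = { '*', 'id', 'num' }
T is nullable (ε ∈ FIRST(T)), continue to the next symbol.
Symbol id is a terminal. Add 'id' and stop.
FIRST(T id num) = { '*', 'id', 'num' }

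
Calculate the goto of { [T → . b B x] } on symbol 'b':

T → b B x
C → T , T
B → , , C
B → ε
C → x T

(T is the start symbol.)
GOTO(I, 'b') = CLOSURE({ [A → αX.β] : [A → α.Xβ] ∈ I, X = 'b' })

Items with dot before 'b', with the dot advanced:
  [T → . b B x] → [T → b . B x]
Closure of the advanced items:
  [T → b . B x] has the dot before B: add [B → . , , C], [B → .]

GOTO = { [B → . , , C], [B → .], [T → b . B x] }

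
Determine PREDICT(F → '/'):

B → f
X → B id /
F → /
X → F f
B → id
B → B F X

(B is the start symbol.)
PREDICT(F → '/') = (FIRST(RHS) \ {ε}) ∪ (FOLLOW(F) if ε ∈ FIRST(RHS), i.e. RHS ⇒* ε)
FIRST('/') = { '/' }
ε ∉ FIRST('/'), so FOLLOW(F) is not added.
PREDICT(F → '/') = { '/' }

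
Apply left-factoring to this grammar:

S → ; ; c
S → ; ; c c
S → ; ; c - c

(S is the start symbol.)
Left-factoring transforms A → αβ₁ | αβ₂ into A → αA' and A' → β₁ | β₂
(α is the longest common prefix among the alternatives). Repeat until
no nonterminal has two alternatives with a common prefix.

Round 1: S has alternatives sharing prefix '; ; c'. Introduce S': S → ; ; c S'
  Add: S' → ε
  Add: S' → c
  Add: S' → - c

No remaining common prefixes — done.

Resulting grammar:
S → ; ; c S'
S' → ε
S' → c
S' → - c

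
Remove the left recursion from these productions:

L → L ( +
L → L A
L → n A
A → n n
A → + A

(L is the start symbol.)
L → n A L'
L' → ( + L'
L' → A L'
L' → ε
A → n n
A → + A

L is directly left-recursive. The standard transformation for
  A → A α₁ | ... | A α_m | β₁ | ... | β_n
is
  A  → β₁ A' | ... | β_n A'
  A' → α₁ A' | ... | α_m A' | ε

L → n A becomes L → n A L'
L → L ( + becomes L' → ( + L'
L → L A becomes L' → A L'
Add L' → ε

Productions for other non-terminals are unchanged:
  A → n n
  A → + A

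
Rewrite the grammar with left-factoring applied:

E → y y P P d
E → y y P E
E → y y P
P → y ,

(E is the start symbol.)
E → y y P E'
E' → P d
E' → E
E' → ε
P → y ,

Left-factoring transforms A → αβ₁ | αβ₂ into A → αA' and A' → β₁ | β₂
(α is the longest common prefix among the alternatives). Repeat until
no nonterminal has two alternatives with a common prefix.

Round 1: E has alternatives sharing prefix 'y y P'. Introduce E': E → y y P E'
  Add: E' → P d
  Add: E' → E
  Add: E' → ε

No remaining common prefixes — done.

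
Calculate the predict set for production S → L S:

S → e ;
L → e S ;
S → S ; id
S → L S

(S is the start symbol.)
{ 'e' }

PREDICT(S → L S) = (FIRST(RHS) \ {ε}) ∪ (FOLLOW(S) if ε ∈ FIRST(RHS), i.e. RHS ⇒* ε)
FIRST(L) = { 'e' }
FIRST(L S) = { 'e' }
ε ∉ FIRST(L S), so FOLLOW(S) is not added.
PREDICT(S → L S) = { 'e' }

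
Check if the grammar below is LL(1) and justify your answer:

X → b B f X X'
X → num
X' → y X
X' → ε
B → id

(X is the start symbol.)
No. Predict set conflict for X': { 'y' }

Relevant sets:
  FOLLOW(X') = { $, 'y' }

For X:
  PREDICT(X → b B f X X') = { 'b' }
  PREDICT(X → num) = { 'num' }
For X':
  PREDICT(X' → y X) = { 'y' }
  PREDICT(X' → ε) = { $, 'y' }
B has a single production, so nothing to check there.

Conflict found: Predict set conflict for X': { 'y' }
The grammar is NOT LL(1).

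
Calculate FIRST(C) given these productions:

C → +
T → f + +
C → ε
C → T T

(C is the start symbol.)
FIRST sets of the other non-terminals involved (by the same procedure, iterated to a fixed point):
  FIRST(T) = { 'f' }

From C → +:
  - '+' is a terminal: add '+' and stop
From C → ε:
  - ε-production, so ε ∈ FIRST(C)
From C → T T:
  - T is a non-terminal: add FIRST(T) \ {ε} = { 'f' }
    T is not nullable, so stop

Collecting: FIRST(C) = { '+', 'f', ε }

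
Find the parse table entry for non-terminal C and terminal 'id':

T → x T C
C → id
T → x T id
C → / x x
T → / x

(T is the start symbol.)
C → id

To find M[C, 'id'], we find productions for C where 'id' is in the predict set (PREDICT(N → α) = (FIRST(α) \ {ε}) ∪ (FOLLOW(N) if α ⇒* ε)).

C → id: PREDICT = { 'id' }
  'id' is in predict set, so this production goes in M[C, 'id']
C → / x x: PREDICT = { '/' }

M[C, 'id'] = C → id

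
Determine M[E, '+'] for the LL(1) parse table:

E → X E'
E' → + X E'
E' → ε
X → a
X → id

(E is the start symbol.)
Empty (error entry)

To find M[E, '+'], we find productions for E where '+' is in the predict set (PREDICT(N → α) = (FIRST(α) \ {ε}) ∪ (FOLLOW(N) if α ⇒* ε)).

Relevant sets:
  FIRST(X) = { 'a', 'id' }

E → X E': PREDICT = { 'a', 'id' }

M[E, '+'] is empty (no production applies)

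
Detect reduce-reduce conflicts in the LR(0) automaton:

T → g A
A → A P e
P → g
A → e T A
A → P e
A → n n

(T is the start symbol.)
No reduce-reduce conflicts

A reduce-reduce conflict occurs when an LR(0) state has two complete items [A → α .] and [B → β .] — both call for a reduction, and with no lookahead the parser cannot choose between them.

Augment with T' → T and build the canonical LR(0) collection (I0 = CLOSURE({[T' → . T]}), then GOTO on every symbol after a dot until no new states appear). It has 14 states:
  I0: { [T → . g A], [T' → . T] }  — shift
  I1: { [T' → T .] }  — accept
  I2: { [A → . A P e], [A → . P e], [A → . e T A], [A → . n n], [P → . g], [T → g . A] }  — shift
  I3: { [A → A . P e], [P → . g], [T → g A .] }  — shift, reduce
  I4: { [A → P . e] }  — shift
  I5: { [A → e . T A], [T → . g A] }  — shift
  I6: { [P → g .] }  — reduce
  I7: { [A → n . n] }  — shift
  I8: { [A → n n .] }  — reduce
  I9: { [A → . A P e], [A → . P e], [A → . e T A], [A → . n n], [A → e T . A], [P → . g] }  — shift
  I10: { [A → A . P e], [A → e T A .], [P → . g] }  — shift, reduce
  I11: { [A → A P . e] }  — shift
  I12: { [A → A P e .] }  — reduce
  I13: { [A → P e .] }  — reduce

No state contains more than one complete item.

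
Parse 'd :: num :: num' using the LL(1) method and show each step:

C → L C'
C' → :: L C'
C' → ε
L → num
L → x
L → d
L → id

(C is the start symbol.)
LL(1) parsing maintains a stack (initially the start symbol over $) and the input. At each step: if the stack top is a terminal, match it against the current input token; if it is a non-terminal N, replace it with the RHS of M[N, lookahead] (the unique production whose predict set contains the lookahead).

Stack is shown with the top on the left.

Stack      Input              Action
------------------------------------
C $        d :: num :: num $  output C → L C'
L C' $     d :: num :: num $  output L → d
d C' $     d :: num :: num $  match 'd'
C' $       :: num :: num $    output C' → :: L C'
:: L C' $  :: num :: num $    match '::'
L C' $     num :: num $       output L → num
num C' $   num :: num $       match 'num'
C' $       :: num $           output C' → :: L C'
:: L C' $  :: num $           match '::'
L C' $     num $              output L → num
num C' $   num $              match 'num'
C' $       $                  output C' → ε
$          $                  accept

The string is accepted.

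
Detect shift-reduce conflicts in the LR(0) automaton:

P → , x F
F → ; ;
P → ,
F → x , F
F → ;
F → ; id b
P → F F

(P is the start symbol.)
Yes — I1: [P → , .] vs [P → , . x F]; I2: [F → ; .] vs [F → ; . ;]

Augment with P' → P and build the canonical LR(0) collection (I0 = CLOSURE({[P' → . P]}), then GOTO on every symbol after a dot until no new states appear). It has 14 states:
  I0: { [F → . ; ;], [F → . ; id b], [F → . ;], [F → . x , F], [P → . , x F], [P → . ,], [P → . F F], [P' → . P] }  — shift
  I1: { [P → , . x F], [P → , .] }  — shift, reduce
  I2: { [F → ; . ;], [F → ; . id b], [F → ; .] }  — shift, reduce
  I3: { [F → . ; ;], [F → . ; id b], [F → . ;], [F → . x , F], [P → F . F] }  — shift
  I4: { [P' → P .] }  — accept
  I5: { [F → x . , F] }  — shift
  I6: { [F → . ; ;], [F → . ; id b], [F → . ;], [F → . x , F], [F → x , . F] }  — shift
  I7: { [F → x , F .] }  — reduce
  I8: { [P → F F .] }  — reduce
  I9: { [F → ; ; .] }  — reduce
  I10: { [F → ; id . b] }  — shift
  I11: { [F → ; id b .] }  — reduce
  I12: { [F → . ; ;], [F → . ; id b], [F → . ;], [F → . x , F], [P → , x . F] }  — shift
  I13: { [P → , x F .] }  — reduce

I1 contains reduce item [P → , .] and shift item [P → , . x F] — shift-reduce conflict.
I2 contains reduce item [F → ; .] and shift items [F → ; . ;], [F → ; . id b] — shift-reduce conflict.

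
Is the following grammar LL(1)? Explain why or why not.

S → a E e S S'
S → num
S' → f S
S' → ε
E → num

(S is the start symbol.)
No. Predict set conflict for S': { 'f' }

A grammar is LL(1) if for each non-terminal N with multiple productions, the predict sets of those productions are pairwise disjoint, where PREDICT(N → α) = (FIRST(α) \ {ε}) ∪ (FOLLOW(N) if α ⇒* ε).

Relevant sets:
  FOLLOW(S') = { $, 'f' }

For S:
  PREDICT(S → a E e S S') = { 'a' }
  PREDICT(S → num) = { 'num' }
For S':
  PREDICT(S' → f S) = { 'f' }
  PREDICT(S' → ε) = { $, 'f' }
E has a single production, so nothing to check there.

Conflict found: Predict set conflict for S': { 'f' }
The grammar is NOT LL(1).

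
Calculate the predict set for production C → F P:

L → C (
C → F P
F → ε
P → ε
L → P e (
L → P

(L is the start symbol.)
PREDICT(C → F P) = (FIRST(RHS) \ {ε}) ∪ (FOLLOW(C) if ε ∈ FIRST(RHS), i.e. RHS ⇒* ε)
FIRST(F) = { ε }
FIRST(P) = { ε }
FIRST(F P) = { ε }
ε ∈ FIRST(F P) (the right-hand side is nullable), so add FOLLOW(C) = { '(' }
PREDICT(C → F P) = { '(' }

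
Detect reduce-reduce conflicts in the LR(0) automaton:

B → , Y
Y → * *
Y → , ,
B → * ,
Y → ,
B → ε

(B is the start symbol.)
No reduce-reduce conflicts

Augment with B' → B and build the canonical LR(0) collection (I0 = CLOSURE({[B' → . B]}), then GOTO on every symbol after a dot until no new states appear). It has 10 states:
  I0: { [B → . * ,], [B → . , Y], [B → .], [B' → . B] }  — shift, reduce
  I1: { [B → * . ,] }  — shift
  I2: { [B → , . Y], [Y → . * *], [Y → . , ,], [Y → . ,] }  — shift
  I3: { [B' → B .] }  — accept
  I4: { [Y → * . *] }  — shift
  I5: { [Y → , . ,], [Y → , .] }  — shift, reduce
  I6: { [B → , Y .] }  — reduce
  I7: { [Y → , , .] }  — reduce
  I8: { [Y → * * .] }  — reduce
  I9: { [B → * , .] }  — reduce

No state contains more than one complete item.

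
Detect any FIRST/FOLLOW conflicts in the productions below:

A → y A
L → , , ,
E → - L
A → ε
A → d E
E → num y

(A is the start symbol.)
No FIRST/FOLLOW conflicts.

A FIRST/FOLLOW conflict occurs when a non-terminal N has a nullable alternative N → β (β ⇒* ε) and another alternative N → α with FIRST(α) ∩ FOLLOW(N) ≠ ∅: on such a lookahead the parser cannot decide between expanding α and letting N vanish via β.

Nullable non-terminals: A.

A: nullable alternative(s) A → ε; FOLLOW(A) = { $ }
  A → y A: FIRST \ {ε} = { 'y' } — disjoint from FOLLOW(A)
  A → ε: FIRST \ {ε} = { } — this is the only nullable alternative, skip
  A → d E: FIRST \ {ε} = { 'd' } — disjoint from FOLLOW(A)

E, L have no nullable alternative, so no FIRST/FOLLOW check is needed there.

No FIRST/FOLLOW conflicts found.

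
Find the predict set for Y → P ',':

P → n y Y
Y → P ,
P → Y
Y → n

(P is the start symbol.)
PREDICT(Y → P ',') = (FIRST(RHS) \ {ε}) ∪ (FOLLOW(Y) if ε ∈ FIRST(RHS), i.e. RHS ⇒* ε)
FIRST(P) = { 'n' }
FIRST(P ',') = { 'n' }
ε ∉ FIRST(P ','), so FOLLOW(Y) is not added.
PREDICT(Y → P ',') = { 'n' }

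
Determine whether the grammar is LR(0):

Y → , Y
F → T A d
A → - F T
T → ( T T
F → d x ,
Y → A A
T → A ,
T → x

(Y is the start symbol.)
Yes, the grammar is LR(0)

Augment with Y' → Y and build the canonical LR(0) collection (I0 = CLOSURE({[Y' → . Y]}), then GOTO on every symbol after a dot until no new states appear). It has 21 states:
  I0: { [A → . - F T], [Y → . , Y], [Y → . A A], [Y' → . Y] }  — shift
  I1: { [A → . - F T], [Y → , . Y], [Y → . , Y], [Y → . A A] }  — shift
  I2: { [A → - . F T], [A → . - F T], [F → . T A d], [F → . d x ,], [T → . ( T T], [T → . A ,], [T → . x] }  — shift
  I3: { [A → . - F T], [Y → A . A] }  — shift
  I4: { [Y' → Y .] }  — accept
  I5: { [Y → A A .] }  — reduce
  I6: { [A → . - F T], [T → ( . T T], [T → . ( T T], [T → . A ,], [T → . x] }  — shift
  I7: { [T → A . ,] }  — shift
  I8: { [A → - F . T], [A → . - F T], [T → . ( T T], [T → . A ,], [T → . x] }  — shift
  I9: { [A → . - F T], [F → T . A d] }  — shift
  I10: { [F → d . x ,] }  — shift
  I11: { [T → x .] }  — reduce
  I12: { [F → d x . ,] }  — shift
  I13: { [F → d x , .] }  — reduce
  I14: { [F → T A . d] }  — shift
  I15: { [F → T A d .] }  — reduce
  I16: { [A → - F T .] }  — reduce
  I17: { [T → A , .] }  — reduce
  I18: { [A → . - F T], [T → ( T . T], [T → . ( T T], [T → . A ,], [T → . x] }  — shift
  I19: { [T → ( T T .] }  — reduce
  I20: { [Y → , Y .] }  — reduce

Every state is either a pure shift/goto state or contains exactly one complete item and nothing to shift — no conflicts. The grammar is LR(0).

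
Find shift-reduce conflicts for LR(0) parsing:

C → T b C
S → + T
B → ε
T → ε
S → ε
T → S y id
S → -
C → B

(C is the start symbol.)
Augment with C' → C and build the canonical LR(0) collection (I0 = CLOSURE({[C' → . C]}), then GOTO on every symbol after a dot until no new states appear). It has 12 states:
  I0: { [B → .], [C → . B], [C → . T b C], [C' → . C], [S → . + T], [S → . -], [S → .], [T → . S y id], [T → .] }  — shift, 3 reduces
  I1: { [S → + . T], [S → . + T], [S → . -], [S → .], [T → . S y id], [T → .] }  — shift, 2 reduces
  I2: { [S → - .] }  — reduce
  I3: { [C → B .] }  — reduce
  I4: { [C' → C .] }  — accept
  I5: { [T → S . y id] }  — shift
  I6: { [C → T . b C] }  — shift
  I7: { [B → .], [C → . B], [C → . T b C], [C → T b . C], [S → . + T], [S → . -], [S → .], [T → . S y id], [T → .] }  — shift, 3 reduces
  I8: { [C → T b C .] }  — reduce
  I9: { [T → S y . id] }  — shift
  I10: { [T → S y id .] }  — reduce
  I11: { [S → + T .] }  — reduce

I0 contains reduce items [B → .], [S → .], [T → .] and shift items [S → . + T], [S → . -] — shift-reduce conflict.
I1 contains reduce items [S → .], [T → .] and shift items [S → . + T], [S → . -] — shift-reduce conflict.
I7 contains reduce items [B → .], [S → .], [T → .] and shift items [S → . + T], [S → . -] — shift-reduce conflict.

Answer: Yes — I0: [B → .] vs [S → . + T]; I1: [S → .] vs [S → . + T]; I7: [B → .] vs [S → . + T]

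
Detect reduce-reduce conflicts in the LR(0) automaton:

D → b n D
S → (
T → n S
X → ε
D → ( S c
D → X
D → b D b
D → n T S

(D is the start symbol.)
No reduce-reduce conflicts

A reduce-reduce conflict occurs when an LR(0) state has two complete items [A → α .] and [B → β .] — both call for a reduction, and with no lookahead the parser cannot choose between them.

Augment with D' → D and build the canonical LR(0) collection (I0 = CLOSURE({[D' → . D]}), then GOTO on every symbol after a dot until no new states appear). It has 18 states:
  I0: { [D → . ( S c], [D → . X], [D → . b D b], [D → . b n D], [D → . n T S], [D' → . D], [X → .] }  — shift, reduce
  I1: { [D → ( . S c], [S → . (] }  — shift
  I2: { [D' → D .] }  — accept
  I3: { [D → X .] }  — reduce
  I4: { [D → . ( S c], [D → . X], [D → . b D b], [D → . b n D], [D → . n T S], [D → b . D b], [D → b . n D], [X → .] }  — shift, reduce
  I5: { [D → n . T S], [T → . n S] }  — shift
  I6: { [D → n T . S], [S → . (] }  — shift
  I7: { [S → . (], [T → n . S] }  — shift
  I8: { [S → ( .] }  — reduce
  I9: { [T → n S .] }  — reduce
  I10: { [D → n T S .] }  — reduce
  I11: { [D → b D . b] }  — shift
  I12: { [D → . ( S c], [D → . X], [D → . b D b], [D → . b n D], [D → . n T S], [D → b n . D], [D → n . T S], [T → . n S], [X → .] }  — shift, reduce
  I13: { [D → b n D .] }  — reduce
  I14: { [D → n . T S], [S → . (], [T → . n S], [T → n . S] }  — shift
  I15: { [D → b D b .] }  — reduce
  I16: { [D → ( S . c] }  — shift
  I17: { [D → ( S c .] }  — reduce

No state contains more than one complete item.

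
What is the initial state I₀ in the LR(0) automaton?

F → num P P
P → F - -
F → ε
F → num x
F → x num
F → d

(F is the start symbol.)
{ [F → . d], [F → . num P P], [F → . num x], [F → . x num], [F → .], [F' → . F] }

First, augment the grammar with F' → F
I₀ = CLOSURE({ [F' → . F] }):
  [F' → . F] has the dot before F: add [F → . num P P], [F → .], [F → . num x], [F → . x num], [F → . d]
No further items can be added.

I₀ = { [F → . d], [F → . num P P], [F → . num x], [F → . x num], [F → .], [F' → . F] }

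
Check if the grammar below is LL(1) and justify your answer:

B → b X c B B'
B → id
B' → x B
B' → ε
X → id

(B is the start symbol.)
No. Predict set conflict for B': { 'x' }

A grammar is LL(1) if for each non-terminal N with multiple productions, the predict sets of those productions are pairwise disjoint, where PREDICT(N → α) = (FIRST(α) \ {ε}) ∪ (FOLLOW(N) if α ⇒* ε).

Relevant sets:
  FOLLOW(B') = { $, 'x' }

For B:
  PREDICT(B → b X c B B') = { 'b' }
  PREDICT(B → id) = { 'id' }
For B':
  PREDICT(B' → x B) = { 'x' }
  PREDICT(B' → ε) = { $, 'x' }
X has a single production, so nothing to check there.

Conflict found: Predict set conflict for B': { 'x' }
The grammar is NOT LL(1).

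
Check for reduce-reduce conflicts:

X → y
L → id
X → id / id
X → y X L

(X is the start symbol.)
No reduce-reduce conflicts

A reduce-reduce conflict occurs when an LR(0) state has two complete items [A → α .] and [B → β .] — both call for a reduction, and with no lookahead the parser cannot choose between them.

Augment with X' → X and build the canonical LR(0) collection (I0 = CLOSURE({[X' → . X]}), then GOTO on every symbol after a dot until no new states appear). It has 9 states:
  I0: { [X → . id / id], [X → . y X L], [X → . y], [X' → . X] }  — shift
  I1: { [X' → X .] }  — accept
  I2: { [X → id . / id] }  — shift
  I3: { [X → . id / id], [X → . y X L], [X → . y], [X → y . X L], [X → y .] }  — shift, reduce
  I4: { [L → . id], [X → y X . L] }  — shift
  I5: { [X → y X L .] }  — reduce
  I6: { [L → id .] }  — reduce
  I7: { [X → id / . id] }  — shift
  I8: { [X → id / id .] }  — reduce

No state contains more than one complete item.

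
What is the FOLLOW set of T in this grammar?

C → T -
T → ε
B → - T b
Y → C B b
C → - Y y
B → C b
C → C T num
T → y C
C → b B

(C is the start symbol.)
{ '-', 'b', 'num' }

To compute FOLLOW(T), find every occurrence of T on a right-hand side N → α T β: add FIRST(β) \ {ε}, and if β is empty or nullable also add FOLLOW(N). Iterate to a fixed point.

In C → T -: T is followed by '-', add FIRST('-') \ {ε} = { '-' }
In B → - T b: T is followed by b, add FIRST(b) \ {ε} = { 'b' }
In C → C T num: T is followed by num, add FIRST(num) \ {ε} = { 'num' }

Taking the union: FOLLOW(T) = { '-', 'b', 'num' }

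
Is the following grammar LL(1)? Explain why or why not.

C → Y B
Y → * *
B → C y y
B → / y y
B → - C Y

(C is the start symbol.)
Relevant sets:
  FIRST(C) = { '*' }

For B:
  PREDICT(B → C y y) = { '*' }
  PREDICT(B → '/' y y) = { '/' }
  PREDICT(B → '-' C Y) = { '-' }
C, Y have a single production, so nothing to check there.

All predict sets are disjoint. The grammar IS LL(1).

Answer: Yes, the grammar is LL(1).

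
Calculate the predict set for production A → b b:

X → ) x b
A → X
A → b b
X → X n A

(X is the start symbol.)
PREDICT(A → b b) = (FIRST(RHS) \ {ε}) ∪ (FOLLOW(A) if ε ∈ FIRST(RHS), i.e. RHS ⇒* ε)
FIRST(b b) = { 'b' }
ε ∉ FIRST(b b), so FOLLOW(A) is not added.
PREDICT(A → b b) = { 'b' }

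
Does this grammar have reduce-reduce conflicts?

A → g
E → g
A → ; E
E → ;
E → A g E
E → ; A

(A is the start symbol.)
A reduce-reduce conflict occurs when an LR(0) state has two complete items [A → α .] and [B → β .] — both call for a reduction, and with no lookahead the parser cannot choose between them.

Augment with A' → A and build the canonical LR(0) collection (I0 = CLOSURE({[A' → . A]}), then GOTO on every symbol after a dot until no new states appear). It has 11 states:
  I0: { [A → . ; E], [A → . g], [A' → . A] }  — shift
  I1: { [A → . ; E], [A → . g], [A → ; . E], [E → . ; A], [E → . ;], [E → . A g E], [E → . g] }  — shift
  I2: { [A' → A .] }  — accept
  I3: { [A → g .] }  — reduce
  I4: { [A → . ; E], [A → . g], [A → ; . E], [E → . ; A], [E → . ;], [E → . A g E], [E → . g], [E → ; . A], [E → ; .] }  — shift, reduce
  I5: { [E → A . g E] }  — shift
  I6: { [A → ; E .] }  — reduce
  I7: { [A → g .], [E → g .] }  — 2 reduces
  I8: { [A → . ; E], [A → . g], [E → . ; A], [E → . ;], [E → . A g E], [E → . g], [E → A g . E] }  — shift
  I9: { [E → A g E .] }  — reduce
  I10: { [E → ; A .], [E → A . g E] }  — shift, reduce

I7 contains complete items [A → g .], [E → g .] — reduce-reduce conflict.

Answer: Yes — I7: [A → g .] vs [E → g .]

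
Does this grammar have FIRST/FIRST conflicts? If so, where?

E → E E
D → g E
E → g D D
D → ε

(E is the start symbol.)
A FIRST/FIRST conflict occurs when two productions N → α and N → β for the same non-terminal have FIRST(α) ∩ FIRST(β) ≠ ∅ (with ε ∈ FIRST of a nullable right-hand side, so two nullable alternatives also conflict).

FIRST sets of the non-terminals at (or reachable through a nullable prefix from) the front of some alternative:
  FIRST(E) = { 'g' }

Productions for E:
  E → E E: FIRST = { 'g' }
  E → g D D: FIRST = { 'g' }
Productions for D:
  D → g E: FIRST = { 'g' }
  D → ε: FIRST = { ε }

Conflict for E: E → E E and E → g D D
  Overlap: { 'g' }

Answer: Yes. E → E E / E → g D D on { 'g' }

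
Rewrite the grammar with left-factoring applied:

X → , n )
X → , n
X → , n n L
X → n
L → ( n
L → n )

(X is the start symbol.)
Left-factoring transforms A → αβ₁ | αβ₂ into A → αA' and A' → β₁ | β₂
(α is the longest common prefix among the alternatives). Repeat until
no nonterminal has two alternatives with a common prefix.

Round 1: X has alternatives sharing prefix ', n'. Introduce X': X → , n X'
  Add: X' → )
  Add: X' → ε
  Add: X' → n L

No remaining common prefixes — done.

Resulting grammar:
X → , n X'
X' → )
X' → ε
X' → n L
X → n
L → ( n
L → n )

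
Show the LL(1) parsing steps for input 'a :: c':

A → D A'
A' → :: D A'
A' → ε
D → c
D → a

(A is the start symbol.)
Stack is shown with the top on the left.

Stack      Input     Action
---------------------------
A $        a :: c $  output A → D A'
D A' $     a :: c $  output D → a
a A' $     a :: c $  match 'a'
A' $       :: c $    output A' → :: D A'
:: D A' $  :: c $    match '::'
D A' $     c $       output D → c
c A' $     c $       match 'c'
A' $       $         output A' → ε
$          $         accept

The string is accepted.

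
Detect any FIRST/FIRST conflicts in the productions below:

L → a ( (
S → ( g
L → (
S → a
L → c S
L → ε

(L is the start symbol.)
A FIRST/FIRST conflict occurs when two productions N → α and N → β for the same non-terminal have FIRST(α) ∩ FIRST(β) ≠ ∅ (with ε ∈ FIRST of a nullable right-hand side, so two nullable alternatives also conflict).

Productions for L:
  L → a ( (: FIRST = { 'a' }
  L → (: FIRST = { '(' }
  L → c S: FIRST = { 'c' }
  L → ε: FIRST = { ε }
Productions for S:
  S → ( g: FIRST = { '(' }
  S → a: FIRST = { 'a' }

All alternatives of each non-terminal have pairwise disjoint FIRST sets.

Answer: No FIRST/FIRST conflicts.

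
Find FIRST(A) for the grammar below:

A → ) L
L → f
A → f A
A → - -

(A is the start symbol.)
From A → ) L:
  - ')' is a terminal: add ')' and stop
From A → f A:
  - f is a terminal: add 'f' and stop
From A → - -:
  - '-' is a terminal: add '-' and stop

Collecting: FIRST(A) = { ')', '-', 'f' }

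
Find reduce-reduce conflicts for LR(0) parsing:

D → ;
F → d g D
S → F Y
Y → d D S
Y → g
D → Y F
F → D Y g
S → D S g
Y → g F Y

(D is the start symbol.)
Yes — I21: [F → D Y g .] vs [Y → g .]

Augment with D' → D and build the canonical LR(0) collection (I0 = CLOSURE({[D' → . D]}), then GOTO on every symbol after a dot until no new states appear). It has 24 states:
  I0: { [D → . ;], [D → . Y F], [D' → . D], [Y → . d D S], [Y → . g F Y], [Y → . g] }  — shift
  I1: { [D → ; .] }  — reduce
  I2: { [D' → D .] }  — accept
  I3: { [D → . ;], [D → . Y F], [D → Y . F], [F → . D Y g], [F → . d g D], [Y → . d D S], [Y → . g F Y], [Y → . g] }  — shift
  I4: { [D → . ;], [D → . Y F], [Y → . d D S], [Y → . g F Y], [Y → . g], [Y → d . D S] }  — shift
  I5: { [D → . ;], [D → . Y F], [F → . D Y g], [F → . d g D], [Y → . d D S], [Y → . g F Y], [Y → . g], [Y → g . F Y], [Y → g .] }  — shift, reduce
  I6: { [F → D . Y g], [Y → . d D S], [Y → . g F Y], [Y → . g] }  — shift
  I7: { [Y → . d D S], [Y → . g F Y], [Y → . g], [Y → g F . Y] }  — shift
  I8: { [D → . ;], [D → . Y F], [F → d . g D], [Y → . d D S], [Y → . g F Y], [Y → . g], [Y → d . D S] }  — shift
  I9: { [D → . ;], [D → . Y F], [F → . D Y g], [F → . d g D], [S → . D S g], [S → . F Y], [Y → . d D S], [Y → . g F Y], [Y → . g], [Y → d D . S] }  — shift
  I10: { [D → . ;], [D → . Y F], [F → . D Y g], [F → . d g D], [F → d g . D], [Y → . d D S], [Y → . g F Y], [Y → . g], [Y → g . F Y], [Y → g .] }  — shift, reduce
  I11: { [F → D . Y g], [F → d g D .], [Y → . d D S], [Y → . g F Y], [Y → . g] }  — shift, reduce
  I12: { [F → D Y . g] }  — shift
  I13: { [F → D Y g .] }  — reduce
  I14: { [D → . ;], [D → . Y F], [F → . D Y g], [F → . d g D], [F → D . Y g], [S → . D S g], [S → . F Y], [S → D . S g], [Y → . d D S], [Y → . g F Y], [Y → . g] }  — shift
  I15: { [S → F . Y], [Y → . d D S], [Y → . g F Y], [Y → . g] }  — shift
  I16: { [Y → d D S .] }  — reduce
  I17: { [S → F Y .] }  — reduce
  I18: { [S → D S . g] }  — shift
  I19: { [D → . ;], [D → . Y F], [D → Y . F], [F → . D Y g], [F → . d g D], [F → D Y . g], [Y → . d D S], [Y → . g F Y], [Y → . g] }  — shift
  I20: { [D → Y F .] }  — reduce
  I21: { [D → . ;], [D → . Y F], [F → . D Y g], [F → . d g D], [F → D Y g .], [Y → . d D S], [Y → . g F Y], [Y → . g], [Y → g . F Y], [Y → g .] }  — shift, 2 reduces
  I22: { [S → D S g .] }  — reduce
  I23: { [Y → g F Y .] }  — reduce

I21 contains complete items [F → D Y g .], [Y → g .] — reduce-reduce conflict.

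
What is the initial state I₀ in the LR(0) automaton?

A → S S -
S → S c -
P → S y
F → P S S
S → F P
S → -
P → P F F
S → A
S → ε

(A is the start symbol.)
First, augment the grammar with A' → A
I₀ = CLOSURE({ [A' → . A] }):
  [A' → . A] has the dot before A: add [A → . S S -]
  [A → . S S -] has the dot before S: add [S → . S c -], [S → . F P], [S → . -], [S → . A], [S → .]
  [S → . F P] has the dot before F: add [F → . P S S]
  [F → . P S S] has the dot before P: add [P → . S y], [P → . P F F]
No further items can be added.

I₀ = { [A → . S S -], [A' → . A], [F → . P S S], [P → . P F F], [P → . S y], [S → . -], [S → . A], [S → . F P], [S → . S c -], [S → .] }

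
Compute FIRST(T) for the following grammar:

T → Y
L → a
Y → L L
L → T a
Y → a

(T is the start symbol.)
To compute FIRST(T), examine every production with T on the left-hand side, reading each right-hand side left to right until a non-nullable symbol is reached.

FIRST sets of the other non-terminals involved (by the same procedure, iterated to a fixed point):
  FIRST(Y) = { 'a' }

From T → Y:
  - Y is a non-terminal: add FIRST(Y) \ {ε} = { 'a' }
    Y is not nullable, so stop

Collecting: FIRST(T) = { 'a' }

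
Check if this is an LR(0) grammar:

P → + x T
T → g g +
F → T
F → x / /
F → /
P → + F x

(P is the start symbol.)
Yes, the grammar is LR(0)

A grammar is LR(0) if no state in the canonical LR(0) collection has:
  - both a shift item (dot before a terminal) and a complete item (shift-reduce conflict), or
  - two or more complete items (reduce-reduce conflict; the accept item [P' → P .] counts as a complete item here).

Augment with P' → P and build the canonical LR(0) collection (I0 = CLOSURE({[P' → . P]}), then GOTO on every symbol after a dot until no new states appear). It has 14 states:
  I0: { [P → . + F x], [P → . + x T], [P' → . P] }  — shift
  I1: { [F → . /], [F → . T], [F → . x / /], [P → + . F x], [P → + . x T], [T → . g g +] }  — shift
  I2: { [P' → P .] }  — accept
  I3: { [F → / .] }  — reduce
  I4: { [P → + F . x] }  — shift
  I5: { [F → T .] }  — reduce
  I6: { [T → g . g +] }  — shift
  I7: { [F → x . / /], [P → + x . T], [T → . g g +] }  — shift
  I8: { [F → x / . /] }  — shift
  I9: { [P → + x T .] }  — reduce
  I10: { [F → x / / .] }  — reduce
  I11: { [T → g g . +] }  — shift
  I12: { [T → g g + .] }  — reduce
  I13: { [P → + F x .] }  — reduce

Every state is either a pure shift/goto state or contains exactly one complete item and nothing to shift — no conflicts. The grammar is LR(0).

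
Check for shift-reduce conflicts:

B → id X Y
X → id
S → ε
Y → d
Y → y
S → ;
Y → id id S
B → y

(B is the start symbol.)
Yes — I10: [S → .] vs [S → . ;]

Augment with B' → B and build the canonical LR(0) collection (I0 = CLOSURE({[B' → . B]}), then GOTO on every symbol after a dot until no new states appear). It has 13 states:
  I0: { [B → . id X Y], [B → . y], [B' → . B] }  — shift
  I1: { [B' → B .] }  — accept
  I2: { [B → id . X Y], [X → . id] }  — shift
  I3: { [B → y .] }  — reduce
  I4: { [B → id X . Y], [Y → . d], [Y → . id id S], [Y → . y] }  — shift
  I5: { [X → id .] }  — reduce
  I6: { [B → id X Y .] }  — reduce
  I7: { [Y → d .] }  — reduce
  I8: { [Y → id . id S] }  — shift
  I9: { [Y → y .] }  — reduce
  I10: { [S → . ;], [S → .], [Y → id id . S] }  — shift, reduce
  I11: { [S → ; .] }  — reduce
  I12: { [Y → id id S .] }  — reduce

I10 contains reduce item [S → .] and shift item [S → . ;] — shift-reduce conflict.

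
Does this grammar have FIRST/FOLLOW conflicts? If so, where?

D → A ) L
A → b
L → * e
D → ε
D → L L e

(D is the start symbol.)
No FIRST/FOLLOW conflicts.

Nullable non-terminals: D.
FIRST sets used below: FIRST(A) = { 'b' }, FIRST(L) = { '*' }

D: nullable alternative(s) D → ε; FOLLOW(D) = { $ }
  D → A ) L: FIRST \ {ε} = { 'b' } — disjoint from FOLLOW(D)
  D → ε: FIRST \ {ε} = { } — this is the only nullable alternative, skip
  D → L L e: FIRST \ {ε} = { '*' } — disjoint from FOLLOW(D)

A, L have no nullable alternative, so no FIRST/FOLLOW check is needed there.

No FIRST/FOLLOW conflicts found.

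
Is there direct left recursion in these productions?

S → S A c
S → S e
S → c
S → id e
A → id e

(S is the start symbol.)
Direct left recursion occurs when N → N α for some non-terminal N (the right-hand side begins with the left-hand side itself).

S → S A c: LEFT RECURSIVE (starts with S)
S → S e: LEFT RECURSIVE (starts with S)
S → c: starts with c
S → id e: starts with id
A → id e: starts with id

The grammar has direct left recursion on: S.

Answer: Yes, S is left-recursive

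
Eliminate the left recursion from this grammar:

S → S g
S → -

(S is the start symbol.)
S is directly left-recursive. The standard transformation for
  A → A α₁ | ... | A α_m | β₁ | ... | β_n
is
  A  → β₁ A' | ... | β_n A'
  A' → α₁ A' | ... | α_m A' | ε

S → - becomes S → - S'
S → S g becomes S' → g S'
Add S' → ε

Resulting grammar:
S → - S'
S' → g S'
S' → ε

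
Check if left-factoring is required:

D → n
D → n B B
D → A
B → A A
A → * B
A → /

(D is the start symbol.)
Left-factoring is needed when two productions for the same non-terminal
share a common prefix on the right-hand side.

Productions for D:
  D → n
  D → n B B
  D → A
Productions for A:
  A → * B
  A → /

Found common prefix 'n' in productions for D

Answer: Yes, D has productions with common prefix 'n'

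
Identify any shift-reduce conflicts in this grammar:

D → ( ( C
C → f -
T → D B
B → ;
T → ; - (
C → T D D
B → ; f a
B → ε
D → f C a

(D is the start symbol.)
Yes — I6: [B → .] vs [B → . ;]; I12: [B → ; .] vs [B → ; . f a]

A shift-reduce conflict occurs when an LR(0) state has both:
  - a complete (reduce) item [A → α .] (dot at the end), and
  - a shift item [B → β . c γ] (dot before a terminal).

Augment with D' → D and build the canonical LR(0) collection (I0 = CLOSURE({[D' → . D]}), then GOTO on every symbol after a dot until no new states appear). It has 21 states:
  I0: { [D → . ( ( C], [D → . f C a], [D' → . D] }  — shift
  I1: { [D → ( . ( C] }  — shift
  I2: { [D' → D .] }  — accept
  I3: { [C → . T D D], [C → . f -], [D → . ( ( C], [D → . f C a], [D → f . C a], [T → . ; - (], [T → . D B] }  — shift
  I4: { [T → ; . - (] }  — shift
  I5: { [D → f C . a] }  — shift
  I6: { [B → . ; f a], [B → . ;], [B → .], [T → D . B] }  — shift, reduce
  I7: { [C → T . D D], [D → . ( ( C], [D → . f C a] }  — shift
  I8: { [C → . T D D], [C → . f -], [C → f . -], [D → . ( ( C], [D → . f C a], [D → f . C a], [T → . ; - (], [T → . D B] }  — shift
  I9: { [C → f - .] }  — reduce
  I10: { [C → T D . D], [D → . ( ( C], [D → . f C a] }  — shift
  I11: { [C → T D D .] }  — reduce
  I12: { [B → ; . f a], [B → ; .] }  — shift, reduce
  I13: { [T → D B .] }  — reduce
  I14: { [B → ; f . a] }  — shift
  I15: { [B → ; f a .] }  — reduce
  I16: { [D → f C a .] }  — reduce
  I17: { [T → ; - . (] }  — shift
  I18: { [T → ; - ( .] }  — reduce
  I19: { [C → . T D D], [C → . f -], [D → ( ( . C], [D → . ( ( C], [D → . f C a], [T → . ; - (], [T → . D B] }  — shift
  I20: { [D → ( ( C .] }  — reduce

I6 contains reduce item [B → .] and shift items [B → . ;], [B → . ; f a] — shift-reduce conflict.
I12 contains reduce item [B → ; .] and shift item [B → ; . f a] — shift-reduce conflict.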